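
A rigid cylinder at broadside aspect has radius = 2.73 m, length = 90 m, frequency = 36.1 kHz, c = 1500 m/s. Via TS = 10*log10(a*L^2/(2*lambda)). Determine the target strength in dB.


54.25 dB


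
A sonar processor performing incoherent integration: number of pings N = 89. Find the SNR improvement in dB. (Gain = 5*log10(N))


9.75 dB


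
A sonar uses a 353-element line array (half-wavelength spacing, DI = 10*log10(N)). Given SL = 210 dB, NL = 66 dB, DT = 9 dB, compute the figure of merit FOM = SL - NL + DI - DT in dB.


Step 1: DI = 10*log10(353) = 25.48 dB
Step 2: FOM = SL - NL + DI - DT = 210 - 66 + 25.48 - 9 = 160.48

160.48 dB


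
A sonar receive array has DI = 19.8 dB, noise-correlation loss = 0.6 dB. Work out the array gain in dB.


AG = DI - L_corr = 19.8 - 0.6 = 19.2

19.2 dB


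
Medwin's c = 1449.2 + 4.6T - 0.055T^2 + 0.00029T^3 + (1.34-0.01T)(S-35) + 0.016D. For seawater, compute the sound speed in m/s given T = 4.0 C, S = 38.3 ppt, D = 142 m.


c = 1449.2 + 4.6*4.0 - 0.055*4.0^2 + 0.00029*4.0^3 + (1.34 - 0.01*4.0)*(38.3 - 35) + 0.016*142 = 1473.3

1473.3 m/s


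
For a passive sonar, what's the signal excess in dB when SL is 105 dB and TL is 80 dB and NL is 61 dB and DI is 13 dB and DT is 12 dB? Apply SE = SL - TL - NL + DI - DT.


-35 dB


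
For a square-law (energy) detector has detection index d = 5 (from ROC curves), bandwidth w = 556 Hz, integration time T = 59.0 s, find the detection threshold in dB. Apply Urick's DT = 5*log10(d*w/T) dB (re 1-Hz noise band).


DT = 5*log10(d*w/T) = 5*log10(5 * 556 / 59.0) = 5*log10(47.12) = 8.37

8.37 dB


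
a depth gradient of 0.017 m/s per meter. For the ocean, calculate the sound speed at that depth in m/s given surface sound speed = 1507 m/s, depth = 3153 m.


c = 1507 + 0.017 * 3153 = 1560.601

1560.601 m/s


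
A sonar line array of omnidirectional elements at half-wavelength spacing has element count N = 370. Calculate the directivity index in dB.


DI = 10*log10(370) = 25.68

25.68 dB


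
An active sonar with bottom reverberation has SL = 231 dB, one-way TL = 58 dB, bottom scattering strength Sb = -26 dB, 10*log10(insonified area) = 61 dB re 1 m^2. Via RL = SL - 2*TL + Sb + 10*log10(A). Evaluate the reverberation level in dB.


RL = SL - 2*TL + Sb + 10*log10(A) = 231 - 2*58 + (-26) + 61 = 150

150 dB


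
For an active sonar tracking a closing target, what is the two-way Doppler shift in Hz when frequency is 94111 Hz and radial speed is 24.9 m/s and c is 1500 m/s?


fd = 2*f*v/c = 2 * 94111 * 24.9 / 1500 = 3124.49

3124.49 Hz


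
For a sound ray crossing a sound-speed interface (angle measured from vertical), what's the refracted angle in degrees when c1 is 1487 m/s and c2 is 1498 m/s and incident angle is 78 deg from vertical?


sin(theta2) = (c2/c1)*sin(theta1) = (1498/1487)*sin(78 deg) = 0.98538
theta2 = arcsin(0.98538) = 80.19

80.19 deg


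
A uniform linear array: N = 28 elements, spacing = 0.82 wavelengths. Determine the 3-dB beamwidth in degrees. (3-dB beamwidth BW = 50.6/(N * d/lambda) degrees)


BW = 50.6 / (28 * 0.82) = 50.6 / 22.96 = 2.2

2.2 deg


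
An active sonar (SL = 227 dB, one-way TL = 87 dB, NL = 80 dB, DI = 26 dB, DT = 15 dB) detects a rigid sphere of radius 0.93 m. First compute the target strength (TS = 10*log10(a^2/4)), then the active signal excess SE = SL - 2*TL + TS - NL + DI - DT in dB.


Step 1: TS = 10*log10(0.93^2/4) = -6.65 dB
Step 2: SE = SL - 2*TL + TS - NL + DI - DT = 227 - 2*87 + (-6.65) - 80 + 26 - 15 = -22.65

-22.65 dB


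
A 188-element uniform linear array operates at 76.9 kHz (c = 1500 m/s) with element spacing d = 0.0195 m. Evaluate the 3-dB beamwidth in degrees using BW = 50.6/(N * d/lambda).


Step 1: lambda = 1500/76900 = 0.01951 m
Step 2: d/lambda = 0.0195/0.01951 = 0.9995
Step 3: BW = 50.6/(N * d/lambda) = 50.6/(188 * 0.9995) = 0.27

0.27 deg


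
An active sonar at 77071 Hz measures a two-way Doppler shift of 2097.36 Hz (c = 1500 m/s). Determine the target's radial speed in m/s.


From fd = 2*f*v/c, v = c*fd/(2*f) = 1500 * 2097.36 / (2*77071) = 20.41

20.41 m/s


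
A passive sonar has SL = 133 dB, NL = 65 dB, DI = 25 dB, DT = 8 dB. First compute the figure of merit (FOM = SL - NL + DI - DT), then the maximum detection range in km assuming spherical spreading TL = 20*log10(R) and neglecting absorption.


Step 1: FOM = SL - NL + DI - DT = 133 - 65 + 25 - 8 = 85 dB
Step 2: at max range FOM = TL = 20*log10(R), so R = 10^(85/20) = 17782.79 m = 17.78 km

17.78 km


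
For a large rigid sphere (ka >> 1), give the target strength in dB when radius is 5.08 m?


TS = 10*log10(5.08^2 / 4) = 10*log10(6.4516) = 8.1

8.1 dB


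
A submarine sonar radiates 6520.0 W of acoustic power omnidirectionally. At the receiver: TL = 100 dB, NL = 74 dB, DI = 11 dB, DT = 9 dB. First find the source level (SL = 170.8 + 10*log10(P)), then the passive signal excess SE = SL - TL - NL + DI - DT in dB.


Step 1: SL = 170.8 + 10*log10(6520.0) = 208.94 dB
Step 2: SE = SL - TL - NL + DI - DT = 208.94 - 100 - 74 + 11 - 9 = 36.94

36.94 dB


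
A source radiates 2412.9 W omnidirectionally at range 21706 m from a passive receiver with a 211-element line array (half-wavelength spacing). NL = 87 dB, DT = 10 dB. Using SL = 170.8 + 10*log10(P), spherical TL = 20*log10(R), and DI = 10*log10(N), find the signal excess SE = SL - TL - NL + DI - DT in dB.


Step 1: SL = 170.8 + 10*log10(2412.9) = 204.63 dB
Step 2: TL = 20*log10(21706) = 86.73 dB
Step 3: DI = 10*log10(211) = 23.24 dB
Step 4: SE = SL - TL - NL + DI - DT = 204.63 - 86.73 - 87 + 23.24 - 10 = 44.14

44.14 dB


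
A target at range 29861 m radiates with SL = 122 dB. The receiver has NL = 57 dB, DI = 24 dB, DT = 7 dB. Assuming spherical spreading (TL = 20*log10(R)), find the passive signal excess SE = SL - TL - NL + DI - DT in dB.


-7.5 dB


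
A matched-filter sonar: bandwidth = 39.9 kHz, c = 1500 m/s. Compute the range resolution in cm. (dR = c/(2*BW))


dR = c/(2*BW) = 1500 / (2 * 39.9e3) = 0.0188 m = 1.88 cm

1.88 cm


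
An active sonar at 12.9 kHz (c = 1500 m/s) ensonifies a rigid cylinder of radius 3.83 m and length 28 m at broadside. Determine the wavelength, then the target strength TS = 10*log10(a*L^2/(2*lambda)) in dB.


Step 1: lambda = c/f = 1500/12900 = 0.11628 m
Step 2: TS = 10*log10(a*L^2/(2*lambda)) = 10*log10(3.83*28^2/(2*0.11628)) = 41.11

41.11 dB


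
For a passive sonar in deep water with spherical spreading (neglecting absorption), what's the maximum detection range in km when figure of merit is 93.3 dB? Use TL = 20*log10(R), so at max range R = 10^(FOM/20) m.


At max range FOM = TL, so 20*log10(R) = 93.3
R = 10^(93.3/20) = 46238.1 m = 46.24 km

46.24 km


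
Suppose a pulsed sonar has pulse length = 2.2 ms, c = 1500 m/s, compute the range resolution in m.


dR = c*tau/2 = 1500 * 2.2e-3 / 2 = 1.65

1.65 m


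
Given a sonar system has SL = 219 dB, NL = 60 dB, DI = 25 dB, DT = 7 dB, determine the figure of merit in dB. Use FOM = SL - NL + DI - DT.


FOM = SL - NL + DI - DT = 219 - 60 + 25 - 7 = 177

177 dB


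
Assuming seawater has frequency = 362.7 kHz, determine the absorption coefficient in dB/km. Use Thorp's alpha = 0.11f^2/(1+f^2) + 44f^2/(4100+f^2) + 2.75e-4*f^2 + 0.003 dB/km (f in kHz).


f^2 = 131551.29
alpha = 0.11*131551.29/(1+131551.29) + 44*131551.29/(4100+131551.29) + 2.75e-4*131551.29 + 0.003 = 78.96

78.96 dB/km


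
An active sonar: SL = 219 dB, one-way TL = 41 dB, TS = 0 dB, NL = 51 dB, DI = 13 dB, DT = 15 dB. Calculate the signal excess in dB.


SE = SL - 2*TL + TS - NL + DI - DT = 219 - 2*41 + (0) - 51 + 13 - 15 = 84

84 dB


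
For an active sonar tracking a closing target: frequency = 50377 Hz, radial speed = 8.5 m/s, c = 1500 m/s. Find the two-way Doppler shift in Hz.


570.94 Hz


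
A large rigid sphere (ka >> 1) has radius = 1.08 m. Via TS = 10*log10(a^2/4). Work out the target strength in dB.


TS = 10*log10(1.08^2 / 4) = 10*log10(0.2916) = -5.35

-5.35 dB


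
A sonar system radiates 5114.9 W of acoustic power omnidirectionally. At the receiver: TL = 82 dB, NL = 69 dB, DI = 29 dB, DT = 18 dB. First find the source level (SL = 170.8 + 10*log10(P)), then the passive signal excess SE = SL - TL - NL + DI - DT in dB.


Step 1: SL = 170.8 + 10*log10(5114.9) = 207.89 dB
Step 2: SE = SL - TL - NL + DI - DT = 207.89 - 82 - 69 + 29 - 18 = 67.89

67.89 dB


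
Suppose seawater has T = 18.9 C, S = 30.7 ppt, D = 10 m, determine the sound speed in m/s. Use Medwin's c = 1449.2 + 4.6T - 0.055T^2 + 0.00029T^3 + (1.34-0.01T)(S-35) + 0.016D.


c = 1449.2 + 4.6*18.9 - 0.055*18.9^2 + 0.00029*18.9^3 + (1.34 - 0.01*18.9)*(30.7 - 35) + 0.016*10 = 1513.66

1513.66 m/s


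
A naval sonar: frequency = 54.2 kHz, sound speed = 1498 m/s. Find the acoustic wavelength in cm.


lambda = c/f = 1498 / 54200 = 0.0276 m = 2.76 cm

2.76 cm


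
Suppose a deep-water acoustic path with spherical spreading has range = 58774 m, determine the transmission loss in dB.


TL = 20*log10(58774) = 95.38

95.38 dB


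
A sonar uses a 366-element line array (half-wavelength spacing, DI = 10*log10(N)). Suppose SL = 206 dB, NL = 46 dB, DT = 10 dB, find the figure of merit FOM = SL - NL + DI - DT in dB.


175.63 dB


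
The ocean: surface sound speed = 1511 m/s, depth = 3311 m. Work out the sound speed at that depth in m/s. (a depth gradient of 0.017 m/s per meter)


c = 1511 + 0.017 * 3311 = 1567.287

1567.287 m/s


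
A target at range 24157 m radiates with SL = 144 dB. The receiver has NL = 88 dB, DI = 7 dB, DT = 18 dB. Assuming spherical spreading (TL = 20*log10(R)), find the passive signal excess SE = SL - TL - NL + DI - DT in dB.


-42.66 dB


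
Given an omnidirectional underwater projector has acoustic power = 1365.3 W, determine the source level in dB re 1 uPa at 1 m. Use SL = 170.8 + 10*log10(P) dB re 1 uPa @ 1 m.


SL = 170.8 + 10*log10(1365.3) = 170.8 + 31.35 = 202.15

202.15 dB


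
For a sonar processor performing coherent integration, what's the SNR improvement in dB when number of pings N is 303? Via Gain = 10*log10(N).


Gain = 10*log10(303) = 24.81

24.81 dB


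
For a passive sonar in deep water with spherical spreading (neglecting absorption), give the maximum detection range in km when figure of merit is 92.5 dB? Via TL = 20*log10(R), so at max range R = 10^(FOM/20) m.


At max range FOM = TL, so 20*log10(R) = 92.5
R = 10^(92.5/20) = 42169.65 m = 42.17 km

42.17 km


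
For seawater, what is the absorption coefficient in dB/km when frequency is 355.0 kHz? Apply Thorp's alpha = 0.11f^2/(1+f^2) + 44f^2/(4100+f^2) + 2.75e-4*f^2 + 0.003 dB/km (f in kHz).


77.384 dB/km


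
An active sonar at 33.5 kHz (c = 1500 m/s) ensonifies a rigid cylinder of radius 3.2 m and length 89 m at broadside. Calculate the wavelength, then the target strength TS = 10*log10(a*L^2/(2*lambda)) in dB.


Step 1: lambda = c/f = 1500/33500 = 0.04478 m
Step 2: TS = 10*log10(a*L^2/(2*lambda)) = 10*log10(3.2*89^2/(2*0.04478)) = 54.52

54.52 dB


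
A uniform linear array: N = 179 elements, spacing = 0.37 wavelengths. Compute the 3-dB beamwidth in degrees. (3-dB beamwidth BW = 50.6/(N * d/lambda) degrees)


BW = 50.6 / (179 * 0.37) = 50.6 / 66.23 = 0.76

0.76 deg


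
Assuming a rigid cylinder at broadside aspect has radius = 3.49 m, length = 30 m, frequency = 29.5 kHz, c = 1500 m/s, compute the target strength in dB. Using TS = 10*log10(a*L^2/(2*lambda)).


44.9 dB


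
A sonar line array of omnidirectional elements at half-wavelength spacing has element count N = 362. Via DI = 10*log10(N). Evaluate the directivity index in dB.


25.59 dB


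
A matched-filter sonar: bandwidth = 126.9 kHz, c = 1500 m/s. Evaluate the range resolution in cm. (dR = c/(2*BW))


dR = c/(2*BW) = 1500 / (2 * 126.9e3) = 0.0059 m = 0.59 cm

0.59 cm


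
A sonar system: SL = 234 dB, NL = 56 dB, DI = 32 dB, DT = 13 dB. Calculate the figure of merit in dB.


FOM = SL - NL + DI - DT = 234 - 56 + 32 - 13 = 197

197 dB


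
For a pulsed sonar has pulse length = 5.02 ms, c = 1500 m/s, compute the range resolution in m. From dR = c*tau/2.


dR = c*tau/2 = 1500 * 5.02e-3 / 2 = 3.765

3.765 m


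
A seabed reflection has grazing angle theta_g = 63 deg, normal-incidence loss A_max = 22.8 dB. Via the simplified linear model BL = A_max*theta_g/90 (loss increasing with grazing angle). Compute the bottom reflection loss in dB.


15.96 dB


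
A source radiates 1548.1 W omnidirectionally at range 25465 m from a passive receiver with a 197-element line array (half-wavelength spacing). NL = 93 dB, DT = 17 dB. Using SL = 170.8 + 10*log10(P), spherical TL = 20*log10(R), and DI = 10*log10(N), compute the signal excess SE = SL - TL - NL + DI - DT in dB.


Step 1: SL = 170.8 + 10*log10(1548.1) = 202.7 dB
Step 2: TL = 20*log10(25465) = 88.12 dB
Step 3: DI = 10*log10(197) = 22.94 dB
Step 4: SE = SL - TL - NL + DI - DT = 202.7 - 88.12 - 93 + 22.94 - 17 = 27.52

27.52 dB


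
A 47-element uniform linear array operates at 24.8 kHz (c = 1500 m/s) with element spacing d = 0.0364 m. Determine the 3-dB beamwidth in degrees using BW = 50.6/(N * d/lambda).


Step 1: lambda = 1500/24800 = 0.06048 m
Step 2: d/lambda = 0.0364/0.06048 = 0.6019
Step 3: BW = 50.6/(N * d/lambda) = 50.6/(47 * 0.6019) = 1.79

1.79 deg


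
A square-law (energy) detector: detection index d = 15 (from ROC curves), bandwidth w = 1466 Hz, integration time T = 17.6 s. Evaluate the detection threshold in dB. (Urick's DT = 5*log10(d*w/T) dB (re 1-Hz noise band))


DT = 5*log10(d*w/T) = 5*log10(15 * 1466 / 17.6) = 5*log10(1249.43) = 15.48

15.48 dB


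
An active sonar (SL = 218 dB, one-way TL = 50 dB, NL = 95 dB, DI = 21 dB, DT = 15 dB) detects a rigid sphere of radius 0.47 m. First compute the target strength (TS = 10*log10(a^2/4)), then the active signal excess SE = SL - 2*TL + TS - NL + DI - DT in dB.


Step 1: TS = 10*log10(0.47^2/4) = -12.58 dB
Step 2: SE = SL - 2*TL + TS - NL + DI - DT = 218 - 2*50 + (-12.58) - 95 + 21 - 15 = 16.42

16.42 dB


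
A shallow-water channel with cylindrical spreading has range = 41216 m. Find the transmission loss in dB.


46.15 dB


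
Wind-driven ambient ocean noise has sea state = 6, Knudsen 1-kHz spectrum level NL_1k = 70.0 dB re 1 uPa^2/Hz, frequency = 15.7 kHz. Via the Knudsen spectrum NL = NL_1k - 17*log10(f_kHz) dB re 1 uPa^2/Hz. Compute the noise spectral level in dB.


NL = NL_1k - 17*log10(f_kHz) = 70.0 - 17*log10(15.7) = 70.0 - (20.33) = 49.67

49.67 dB


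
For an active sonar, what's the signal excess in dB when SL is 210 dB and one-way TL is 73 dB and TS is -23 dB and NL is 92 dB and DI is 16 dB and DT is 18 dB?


SE = SL - 2*TL + TS - NL + DI - DT = 210 - 2*73 + (-23) - 92 + 16 - 18 = -53

-53 dB


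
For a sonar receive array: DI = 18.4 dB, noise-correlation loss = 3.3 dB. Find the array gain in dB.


AG = DI - L_corr = 18.4 - 3.3 = 15.1

15.1 dB


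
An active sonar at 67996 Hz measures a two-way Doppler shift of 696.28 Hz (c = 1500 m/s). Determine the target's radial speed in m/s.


From fd = 2*f*v/c, v = c*fd/(2*f) = 1500 * 696.28 / (2*67996) = 7.68

7.68 m/s


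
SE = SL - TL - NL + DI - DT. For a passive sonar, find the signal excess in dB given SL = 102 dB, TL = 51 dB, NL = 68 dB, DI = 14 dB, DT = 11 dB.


-14 dB


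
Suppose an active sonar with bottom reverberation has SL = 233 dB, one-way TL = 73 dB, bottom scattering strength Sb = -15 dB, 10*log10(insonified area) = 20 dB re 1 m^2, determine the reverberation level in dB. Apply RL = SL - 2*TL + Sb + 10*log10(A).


RL = SL - 2*TL + Sb + 10*log10(A) = 233 - 2*73 + (-15) + 20 = 92

92 dB


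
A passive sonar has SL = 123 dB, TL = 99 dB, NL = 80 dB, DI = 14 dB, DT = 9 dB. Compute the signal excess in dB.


-51 dB


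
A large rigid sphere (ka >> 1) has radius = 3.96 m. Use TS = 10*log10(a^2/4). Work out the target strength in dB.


5.93 dB


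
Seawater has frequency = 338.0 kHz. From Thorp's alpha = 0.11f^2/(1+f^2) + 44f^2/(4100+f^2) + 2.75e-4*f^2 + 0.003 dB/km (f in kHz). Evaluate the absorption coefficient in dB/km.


f^2 = 114244.0
alpha = 0.11*114244.0/(1+114244.0) + 44*114244.0/(4100+114244.0) + 2.75e-4*114244.0 + 0.003 = 74.006

74.006 dB/km


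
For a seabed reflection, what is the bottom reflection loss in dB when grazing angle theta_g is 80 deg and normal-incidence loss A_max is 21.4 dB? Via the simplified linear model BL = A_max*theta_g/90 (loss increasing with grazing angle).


BL = A_max * theta_g / 90 = 21.4 * 80 / 90 = 19.02

19.02 dB


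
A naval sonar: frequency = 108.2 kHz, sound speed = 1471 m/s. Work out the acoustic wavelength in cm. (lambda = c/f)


lambda = c/f = 1471 / 108200 = 0.0136 m = 1.36 cm

1.36 cm


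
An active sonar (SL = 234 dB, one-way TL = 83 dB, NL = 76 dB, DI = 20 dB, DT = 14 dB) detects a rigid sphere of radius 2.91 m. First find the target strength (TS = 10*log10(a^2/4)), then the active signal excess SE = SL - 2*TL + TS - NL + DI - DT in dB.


Step 1: TS = 10*log10(2.91^2/4) = 3.26 dB
Step 2: SE = SL - 2*TL + TS - NL + DI - DT = 234 - 2*83 + (3.26) - 76 + 20 - 14 = 1.26

1.26 dB


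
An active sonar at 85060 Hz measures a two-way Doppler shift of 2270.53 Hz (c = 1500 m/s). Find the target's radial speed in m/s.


From fd = 2*f*v/c, v = c*fd/(2*f) = 1500 * 2270.53 / (2*85060) = 20.02

20.02 m/s


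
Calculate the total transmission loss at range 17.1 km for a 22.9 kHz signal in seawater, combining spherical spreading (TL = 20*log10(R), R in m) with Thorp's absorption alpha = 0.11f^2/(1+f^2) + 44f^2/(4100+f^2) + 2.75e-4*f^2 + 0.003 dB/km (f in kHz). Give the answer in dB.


174.38 dB


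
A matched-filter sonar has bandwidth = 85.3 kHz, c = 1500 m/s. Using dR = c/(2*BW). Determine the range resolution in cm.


dR = c/(2*BW) = 1500 / (2 * 85.3e3) = 0.0088 m = 0.88 cm

0.88 cm


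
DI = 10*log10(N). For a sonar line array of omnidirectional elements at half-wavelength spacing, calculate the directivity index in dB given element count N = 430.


DI = 10*log10(430) = 26.33

26.33 dB


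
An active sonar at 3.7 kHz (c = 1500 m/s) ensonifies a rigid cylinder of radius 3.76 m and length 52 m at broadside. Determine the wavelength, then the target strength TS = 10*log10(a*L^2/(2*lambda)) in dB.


Step 1: lambda = c/f = 1500/3700 = 0.40541 m
Step 2: TS = 10*log10(a*L^2/(2*lambda)) = 10*log10(3.76*52^2/(2*0.40541)) = 40.98

40.98 dB


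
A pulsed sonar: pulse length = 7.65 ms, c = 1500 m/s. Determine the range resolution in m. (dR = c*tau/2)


5.7375 m


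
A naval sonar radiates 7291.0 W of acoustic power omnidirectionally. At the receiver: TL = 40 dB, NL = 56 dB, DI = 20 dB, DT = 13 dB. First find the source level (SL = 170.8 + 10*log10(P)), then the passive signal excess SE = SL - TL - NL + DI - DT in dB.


Step 1: SL = 170.8 + 10*log10(7291.0) = 209.43 dB
Step 2: SE = SL - TL - NL + DI - DT = 209.43 - 40 - 56 + 20 - 13 = 120.43

120.43 dB


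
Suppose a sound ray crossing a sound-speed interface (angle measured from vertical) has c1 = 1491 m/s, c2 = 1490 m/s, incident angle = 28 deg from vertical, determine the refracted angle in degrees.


sin(theta2) = (c2/c1)*sin(theta1) = (1490/1491)*sin(28 deg) = 0.46916
theta2 = arcsin(0.46916) = 27.98

27.98 deg


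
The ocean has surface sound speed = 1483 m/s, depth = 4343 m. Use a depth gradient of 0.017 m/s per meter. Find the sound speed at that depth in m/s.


c = 1483 + 0.017 * 4343 = 1556.831

1556.831 m/s


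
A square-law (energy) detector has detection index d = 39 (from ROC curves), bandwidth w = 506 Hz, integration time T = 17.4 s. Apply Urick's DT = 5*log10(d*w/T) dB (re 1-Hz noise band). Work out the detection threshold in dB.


DT = 5*log10(d*w/T) = 5*log10(39 * 506 / 17.4) = 5*log10(1134.14) = 15.27

15.27 dB


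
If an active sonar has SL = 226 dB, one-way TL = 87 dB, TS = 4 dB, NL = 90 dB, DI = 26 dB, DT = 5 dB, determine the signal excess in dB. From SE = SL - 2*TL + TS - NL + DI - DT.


-13 dB


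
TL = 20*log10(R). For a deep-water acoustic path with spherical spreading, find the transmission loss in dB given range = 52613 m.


94.42 dB


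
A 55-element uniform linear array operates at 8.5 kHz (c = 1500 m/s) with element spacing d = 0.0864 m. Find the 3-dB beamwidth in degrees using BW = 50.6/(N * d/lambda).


1.88 deg


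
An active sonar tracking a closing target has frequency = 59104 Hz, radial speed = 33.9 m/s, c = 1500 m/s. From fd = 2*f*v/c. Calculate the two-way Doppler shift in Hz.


2671.5 Hz


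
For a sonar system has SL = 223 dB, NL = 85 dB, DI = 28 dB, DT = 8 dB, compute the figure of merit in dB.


FOM = SL - NL + DI - DT = 223 - 85 + 28 - 8 = 158

158 dB


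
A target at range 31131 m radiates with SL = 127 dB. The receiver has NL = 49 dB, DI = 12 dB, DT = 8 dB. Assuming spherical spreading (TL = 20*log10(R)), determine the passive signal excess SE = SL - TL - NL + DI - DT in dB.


-7.86 dB


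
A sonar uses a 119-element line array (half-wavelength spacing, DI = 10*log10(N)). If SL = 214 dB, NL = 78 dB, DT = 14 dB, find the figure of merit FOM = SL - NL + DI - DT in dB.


Step 1: DI = 10*log10(119) = 20.76 dB
Step 2: FOM = SL - NL + DI - DT = 214 - 78 + 20.76 - 14 = 142.76

142.76 dB


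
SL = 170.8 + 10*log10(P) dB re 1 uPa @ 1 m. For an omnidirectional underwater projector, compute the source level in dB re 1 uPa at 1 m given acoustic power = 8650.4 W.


SL = 170.8 + 10*log10(8650.4) = 170.8 + 39.37 = 210.17

210.17 dB


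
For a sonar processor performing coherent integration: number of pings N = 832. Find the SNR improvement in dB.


Gain = 10*log10(832) = 29.2

29.2 dB


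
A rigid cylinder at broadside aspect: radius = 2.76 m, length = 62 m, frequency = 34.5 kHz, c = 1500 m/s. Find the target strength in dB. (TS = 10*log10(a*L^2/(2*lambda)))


50.86 dB


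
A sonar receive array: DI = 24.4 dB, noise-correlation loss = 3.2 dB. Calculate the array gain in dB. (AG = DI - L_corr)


AG = DI - L_corr = 24.4 - 3.2 = 21.2

21.2 dB


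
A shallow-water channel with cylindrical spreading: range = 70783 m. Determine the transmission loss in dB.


TL = 10*log10(70783) = 48.5

48.5 dB


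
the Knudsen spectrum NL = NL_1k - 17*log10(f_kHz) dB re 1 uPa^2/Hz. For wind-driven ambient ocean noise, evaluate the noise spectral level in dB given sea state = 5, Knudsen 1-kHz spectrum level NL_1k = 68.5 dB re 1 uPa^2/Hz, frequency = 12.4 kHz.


NL = NL_1k - 17*log10(f_kHz) = 68.5 - 17*log10(12.4) = 68.5 - (18.59) = 49.91

49.91 dB


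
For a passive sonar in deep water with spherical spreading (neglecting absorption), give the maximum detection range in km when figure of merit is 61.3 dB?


At max range FOM = TL, so 20*log10(R) = 61.3
R = 10^(61.3/20) = 1161.45 m = 1.16 km

1.16 km


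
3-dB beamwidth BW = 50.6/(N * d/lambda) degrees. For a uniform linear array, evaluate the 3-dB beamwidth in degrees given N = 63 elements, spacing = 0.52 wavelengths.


BW = 50.6 / (63 * 0.52) = 50.6 / 32.76 = 1.54

1.54 deg


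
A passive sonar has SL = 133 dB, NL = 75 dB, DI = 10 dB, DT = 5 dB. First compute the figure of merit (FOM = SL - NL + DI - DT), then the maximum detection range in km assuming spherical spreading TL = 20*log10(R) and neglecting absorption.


Step 1: FOM = SL - NL + DI - DT = 133 - 75 + 10 - 5 = 63 dB
Step 2: at max range FOM = TL = 20*log10(R), so R = 10^(63/20) = 1412.54 m = 1.41 km

1.41 km


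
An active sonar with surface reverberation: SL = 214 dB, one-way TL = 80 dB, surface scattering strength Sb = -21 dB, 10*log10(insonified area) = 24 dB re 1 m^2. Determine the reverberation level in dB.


RL = SL - 2*TL + Sb + 10*log10(A) = 214 - 2*80 + (-21) + 24 = 57

57 dB


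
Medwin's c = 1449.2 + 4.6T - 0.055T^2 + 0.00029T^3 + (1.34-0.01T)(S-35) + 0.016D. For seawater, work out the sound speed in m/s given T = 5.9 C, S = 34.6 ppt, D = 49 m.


1474.76 m/s


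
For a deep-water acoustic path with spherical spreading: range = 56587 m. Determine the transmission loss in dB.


95.05 dB


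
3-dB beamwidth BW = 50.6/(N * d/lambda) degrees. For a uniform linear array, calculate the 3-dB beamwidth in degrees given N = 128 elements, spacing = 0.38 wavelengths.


BW = 50.6 / (128 * 0.38) = 50.6 / 48.64 = 1.04

1.04 deg


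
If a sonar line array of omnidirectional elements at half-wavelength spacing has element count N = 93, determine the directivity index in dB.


DI = 10*log10(93) = 19.68

19.68 dB


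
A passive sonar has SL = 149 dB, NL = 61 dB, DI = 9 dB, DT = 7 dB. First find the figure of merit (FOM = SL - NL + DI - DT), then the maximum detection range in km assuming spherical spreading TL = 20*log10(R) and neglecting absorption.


Step 1: FOM = SL - NL + DI - DT = 149 - 61 + 9 - 7 = 90 dB
Step 2: at max range FOM = TL = 20*log10(R), so R = 10^(90/20) = 31622.78 m = 31.62 km

31.62 km


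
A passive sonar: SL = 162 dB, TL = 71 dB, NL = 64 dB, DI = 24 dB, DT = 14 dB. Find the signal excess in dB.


SE = SL - TL - NL + DI - DT = 162 - 71 - 64 + 24 - 14 = 37

37 dB


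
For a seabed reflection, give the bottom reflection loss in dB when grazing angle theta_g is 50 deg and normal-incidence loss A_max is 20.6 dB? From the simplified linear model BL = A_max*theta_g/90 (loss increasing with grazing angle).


BL = A_max * theta_g / 90 = 20.6 * 50 / 90 = 11.44

11.44 dB


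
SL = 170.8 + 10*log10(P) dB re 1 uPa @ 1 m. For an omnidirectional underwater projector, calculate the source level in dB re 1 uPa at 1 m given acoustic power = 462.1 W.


SL = 170.8 + 10*log10(462.1) = 170.8 + 26.65 = 197.45

197.45 dB


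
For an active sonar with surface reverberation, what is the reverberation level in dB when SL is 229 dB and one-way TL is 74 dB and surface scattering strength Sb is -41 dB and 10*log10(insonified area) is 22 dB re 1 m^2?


RL = SL - 2*TL + Sb + 10*log10(A) = 229 - 2*74 + (-41) + 22 = 62

62 dB


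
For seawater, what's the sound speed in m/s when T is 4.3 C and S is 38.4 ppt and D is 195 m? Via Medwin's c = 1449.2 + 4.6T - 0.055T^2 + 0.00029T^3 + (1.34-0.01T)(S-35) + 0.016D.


c = 1449.2 + 4.6*4.3 - 0.055*4.3^2 + 0.00029*4.3^3 + (1.34 - 0.01*4.3)*(38.4 - 35) + 0.016*195 = 1475.52

1475.52 m/s


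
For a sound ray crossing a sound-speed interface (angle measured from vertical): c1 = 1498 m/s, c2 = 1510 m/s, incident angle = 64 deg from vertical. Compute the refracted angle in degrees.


sin(theta2) = (c2/c1)*sin(theta1) = (1510/1498)*sin(64 deg) = 0.90599
theta2 = arcsin(0.90599) = 64.96

64.96 deg


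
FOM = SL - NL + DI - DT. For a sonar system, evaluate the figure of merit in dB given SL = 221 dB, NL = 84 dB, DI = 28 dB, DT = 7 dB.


FOM = SL - NL + DI - DT = 221 - 84 + 28 - 7 = 158

158 dB


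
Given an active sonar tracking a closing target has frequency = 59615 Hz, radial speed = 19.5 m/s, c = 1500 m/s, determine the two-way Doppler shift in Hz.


1549.99 Hz


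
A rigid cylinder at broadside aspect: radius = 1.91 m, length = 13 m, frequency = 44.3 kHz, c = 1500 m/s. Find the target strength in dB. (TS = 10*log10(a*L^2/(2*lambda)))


36.78 dB


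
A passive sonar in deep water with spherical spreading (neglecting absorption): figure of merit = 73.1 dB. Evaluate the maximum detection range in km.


At max range FOM = TL, so 20*log10(R) = 73.1
R = 10^(73.1/20) = 4518.56 m = 4.52 km

4.52 km


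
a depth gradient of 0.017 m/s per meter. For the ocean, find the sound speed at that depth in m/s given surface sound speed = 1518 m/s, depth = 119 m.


1520.023 m/s


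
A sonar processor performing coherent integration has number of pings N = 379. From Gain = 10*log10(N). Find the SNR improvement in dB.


25.79 dB


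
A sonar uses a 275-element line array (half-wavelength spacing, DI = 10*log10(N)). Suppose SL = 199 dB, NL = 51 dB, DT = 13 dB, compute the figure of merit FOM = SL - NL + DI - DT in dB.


Step 1: DI = 10*log10(275) = 24.39 dB
Step 2: FOM = SL - NL + DI - DT = 199 - 51 + 24.39 - 13 = 159.39

159.39 dB


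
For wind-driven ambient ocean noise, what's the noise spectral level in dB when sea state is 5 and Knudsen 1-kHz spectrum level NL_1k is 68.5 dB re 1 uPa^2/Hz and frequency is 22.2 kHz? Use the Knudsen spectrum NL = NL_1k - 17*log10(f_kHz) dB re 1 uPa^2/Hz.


45.61 dB


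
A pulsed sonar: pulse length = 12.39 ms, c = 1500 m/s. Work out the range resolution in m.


dR = c*tau/2 = 1500 * 12.39e-3 / 2 = 9.2925

9.2925 m


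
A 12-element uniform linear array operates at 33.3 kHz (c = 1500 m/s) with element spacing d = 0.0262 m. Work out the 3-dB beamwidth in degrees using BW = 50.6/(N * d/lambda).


7.25 deg


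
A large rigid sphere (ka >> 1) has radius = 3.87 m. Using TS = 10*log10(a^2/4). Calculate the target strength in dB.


TS = 10*log10(3.87^2 / 4) = 10*log10(3.744225) = 5.73

5.73 dB


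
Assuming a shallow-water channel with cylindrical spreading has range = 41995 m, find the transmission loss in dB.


TL = 10*log10(41995) = 46.23

46.23 dB


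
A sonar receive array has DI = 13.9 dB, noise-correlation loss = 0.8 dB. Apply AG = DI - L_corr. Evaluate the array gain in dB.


AG = DI - L_corr = 13.9 - 0.8 = 13.1

13.1 dB


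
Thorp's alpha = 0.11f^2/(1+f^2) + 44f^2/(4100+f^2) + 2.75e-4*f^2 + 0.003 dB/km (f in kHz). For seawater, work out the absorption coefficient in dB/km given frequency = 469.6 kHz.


103.954 dB/km


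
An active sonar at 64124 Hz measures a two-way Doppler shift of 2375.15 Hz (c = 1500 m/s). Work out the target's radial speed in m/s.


From fd = 2*f*v/c, v = c*fd/(2*f) = 1500 * 2375.15 / (2*64124) = 27.78

27.78 m/s


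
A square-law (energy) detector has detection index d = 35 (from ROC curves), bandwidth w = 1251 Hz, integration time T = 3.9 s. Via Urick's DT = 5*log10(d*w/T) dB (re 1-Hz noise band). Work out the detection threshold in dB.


DT = 5*log10(d*w/T) = 5*log10(35 * 1251 / 3.9) = 5*log10(11226.92) = 20.25

20.25 dB


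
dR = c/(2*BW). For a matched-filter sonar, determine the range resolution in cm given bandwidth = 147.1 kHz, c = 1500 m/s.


0.51 cm


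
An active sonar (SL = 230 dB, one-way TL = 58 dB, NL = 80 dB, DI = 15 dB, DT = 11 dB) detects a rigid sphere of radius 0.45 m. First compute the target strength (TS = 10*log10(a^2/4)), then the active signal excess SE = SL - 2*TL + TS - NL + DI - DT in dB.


Step 1: TS = 10*log10(0.45^2/4) = -12.96 dB
Step 2: SE = SL - 2*TL + TS - NL + DI - DT = 230 - 2*58 + (-12.96) - 80 + 15 - 11 = 25.04

25.04 dB


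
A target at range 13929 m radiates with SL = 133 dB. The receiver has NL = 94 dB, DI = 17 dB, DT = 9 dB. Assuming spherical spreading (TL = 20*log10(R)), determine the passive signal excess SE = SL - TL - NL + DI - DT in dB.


Step 1: TL = 20*log10(13929) = 82.88 dB
Step 2: SE = 133 - 82.88 - 94 + 17 - 9 = -35.88

-35.88 dB


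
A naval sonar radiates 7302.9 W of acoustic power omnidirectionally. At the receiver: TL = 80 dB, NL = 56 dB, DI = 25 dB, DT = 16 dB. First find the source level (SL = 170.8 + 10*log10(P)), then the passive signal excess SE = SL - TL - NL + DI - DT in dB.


Step 1: SL = 170.8 + 10*log10(7302.9) = 209.43 dB
Step 2: SE = SL - TL - NL + DI - DT = 209.43 - 80 - 56 + 25 - 16 = 82.43

82.43 dB


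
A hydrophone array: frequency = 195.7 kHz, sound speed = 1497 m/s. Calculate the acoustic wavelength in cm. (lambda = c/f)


0.76 cm


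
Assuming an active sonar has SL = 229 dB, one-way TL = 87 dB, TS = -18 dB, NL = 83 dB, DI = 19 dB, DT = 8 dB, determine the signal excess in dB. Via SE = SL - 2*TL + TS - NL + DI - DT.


SE = SL - 2*TL + TS - NL + DI - DT = 229 - 2*87 + (-18) - 83 + 19 - 8 = -35

-35 dB


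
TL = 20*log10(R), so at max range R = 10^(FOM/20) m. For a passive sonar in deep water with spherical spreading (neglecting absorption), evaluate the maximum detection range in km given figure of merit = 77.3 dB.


At max range FOM = TL, so 20*log10(R) = 77.3
R = 10^(77.3/20) = 7328.25 m = 7.33 km

7.33 km


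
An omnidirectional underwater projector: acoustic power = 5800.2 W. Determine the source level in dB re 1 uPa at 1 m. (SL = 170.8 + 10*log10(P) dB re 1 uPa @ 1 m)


208.43 dB


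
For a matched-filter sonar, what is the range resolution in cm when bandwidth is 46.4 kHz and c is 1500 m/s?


dR = c/(2*BW) = 1500 / (2 * 46.4e3) = 0.0162 m = 1.62 cm

1.62 cm


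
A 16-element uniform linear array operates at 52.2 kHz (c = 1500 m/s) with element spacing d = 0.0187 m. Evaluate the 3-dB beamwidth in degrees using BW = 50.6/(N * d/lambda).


Step 1: lambda = 1500/52200 = 0.02874 m
Step 2: d/lambda = 0.0187/0.02874 = 0.6507
Step 3: BW = 50.6/(N * d/lambda) = 50.6/(16 * 0.6507) = 4.86

4.86 deg


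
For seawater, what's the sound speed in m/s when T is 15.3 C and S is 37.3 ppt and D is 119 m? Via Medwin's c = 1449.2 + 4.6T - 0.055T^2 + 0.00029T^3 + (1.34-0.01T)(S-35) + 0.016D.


c = 1449.2 + 4.6*15.3 - 0.055*15.3^2 + 0.00029*15.3^3 + (1.34 - 0.01*15.3)*(37.3 - 35) + 0.016*119 = 1512.38

1512.38 m/s


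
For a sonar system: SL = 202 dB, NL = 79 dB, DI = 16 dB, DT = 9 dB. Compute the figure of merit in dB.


130 dB


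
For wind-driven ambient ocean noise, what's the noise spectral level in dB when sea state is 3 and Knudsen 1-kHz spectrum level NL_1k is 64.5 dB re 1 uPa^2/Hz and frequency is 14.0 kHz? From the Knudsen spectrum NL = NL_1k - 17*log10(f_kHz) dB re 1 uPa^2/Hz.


NL = NL_1k - 17*log10(f_kHz) = 64.5 - 17*log10(14.0) = 64.5 - (19.48) = 45.02

45.02 dB


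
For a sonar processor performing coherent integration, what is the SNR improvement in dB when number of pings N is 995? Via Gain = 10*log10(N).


Gain = 10*log10(995) = 29.98

29.98 dB


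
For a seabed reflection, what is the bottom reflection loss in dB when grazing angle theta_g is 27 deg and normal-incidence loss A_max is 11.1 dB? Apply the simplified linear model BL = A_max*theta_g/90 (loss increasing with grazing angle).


3.33 dB


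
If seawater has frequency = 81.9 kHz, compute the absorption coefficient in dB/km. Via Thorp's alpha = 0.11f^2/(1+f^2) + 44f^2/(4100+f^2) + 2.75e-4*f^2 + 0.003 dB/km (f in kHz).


f^2 = 6707.61
alpha = 0.11*6707.61/(1+6707.61) + 44*6707.61/(4100+6707.61) + 2.75e-4*6707.61 + 0.003 = 29.266

29.266 dB/km


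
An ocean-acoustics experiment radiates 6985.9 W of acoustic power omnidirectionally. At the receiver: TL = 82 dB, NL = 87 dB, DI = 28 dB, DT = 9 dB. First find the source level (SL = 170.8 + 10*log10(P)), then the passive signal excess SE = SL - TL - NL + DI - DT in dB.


Step 1: SL = 170.8 + 10*log10(6985.9) = 209.24 dB
Step 2: SE = SL - TL - NL + DI - DT = 209.24 - 82 - 87 + 28 - 9 = 59.24

59.24 dB


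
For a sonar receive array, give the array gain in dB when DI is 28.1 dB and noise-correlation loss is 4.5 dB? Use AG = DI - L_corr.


AG = DI - L_corr = 28.1 - 4.5 = 23.6

23.6 dB


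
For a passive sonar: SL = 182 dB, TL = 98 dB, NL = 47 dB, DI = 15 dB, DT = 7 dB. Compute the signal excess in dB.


45 dB


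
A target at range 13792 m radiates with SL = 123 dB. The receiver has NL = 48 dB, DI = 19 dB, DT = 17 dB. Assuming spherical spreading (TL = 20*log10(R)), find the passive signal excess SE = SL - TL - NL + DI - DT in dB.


Step 1: TL = 20*log10(13792) = 82.79 dB
Step 2: SE = 123 - 82.79 - 48 + 19 - 17 = -5.79

-5.79 dB


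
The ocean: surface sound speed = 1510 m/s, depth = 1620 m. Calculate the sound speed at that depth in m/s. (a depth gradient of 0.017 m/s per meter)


c = 1510 + 0.017 * 1620 = 1537.54

1537.54 m/s


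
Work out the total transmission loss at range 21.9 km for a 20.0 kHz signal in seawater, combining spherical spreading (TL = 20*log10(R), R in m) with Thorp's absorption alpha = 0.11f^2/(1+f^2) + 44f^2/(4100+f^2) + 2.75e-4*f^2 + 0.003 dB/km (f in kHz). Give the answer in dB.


177.34 dB


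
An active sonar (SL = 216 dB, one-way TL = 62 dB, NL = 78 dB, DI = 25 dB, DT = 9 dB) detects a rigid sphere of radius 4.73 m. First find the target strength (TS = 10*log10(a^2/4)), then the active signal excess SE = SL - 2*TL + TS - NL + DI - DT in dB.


Step 1: TS = 10*log10(4.73^2/4) = 7.48 dB
Step 2: SE = SL - 2*TL + TS - NL + DI - DT = 216 - 2*62 + (7.48) - 78 + 25 - 9 = 37.48

37.48 dB


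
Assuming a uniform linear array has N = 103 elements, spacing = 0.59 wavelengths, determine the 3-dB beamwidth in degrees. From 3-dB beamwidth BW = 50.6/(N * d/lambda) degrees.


0.83 deg


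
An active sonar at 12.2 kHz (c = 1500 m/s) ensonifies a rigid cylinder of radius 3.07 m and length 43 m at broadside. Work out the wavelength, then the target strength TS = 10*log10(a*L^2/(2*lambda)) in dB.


Step 1: lambda = c/f = 1500/12200 = 0.12295 m
Step 2: TS = 10*log10(a*L^2/(2*lambda)) = 10*log10(3.07*43^2/(2*0.12295)) = 43.63

43.63 dB


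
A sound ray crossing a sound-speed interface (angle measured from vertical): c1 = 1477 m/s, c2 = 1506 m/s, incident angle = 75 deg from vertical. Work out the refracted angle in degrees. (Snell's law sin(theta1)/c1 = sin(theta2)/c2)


sin(theta2) = (c2/c1)*sin(theta1) = (1506/1477)*sin(75 deg) = 0.98489
theta2 = arcsin(0.98489) = 80.03

80.03 deg


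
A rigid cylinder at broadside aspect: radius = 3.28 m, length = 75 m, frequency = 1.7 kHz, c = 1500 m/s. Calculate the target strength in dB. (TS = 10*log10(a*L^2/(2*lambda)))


lambda = 1500/1700 = 0.88235 m
TS = 10*log10(3.28*75^2/(2*0.88235)) = 40.19

40.19 dB


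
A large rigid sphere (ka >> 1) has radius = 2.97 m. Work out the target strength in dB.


3.43 dB


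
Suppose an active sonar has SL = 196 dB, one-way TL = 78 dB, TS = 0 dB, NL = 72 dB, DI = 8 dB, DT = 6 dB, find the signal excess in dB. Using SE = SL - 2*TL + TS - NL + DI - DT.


-30 dB


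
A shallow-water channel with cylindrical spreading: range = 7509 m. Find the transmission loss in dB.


TL = 10*log10(7509) = 38.76

38.76 dB


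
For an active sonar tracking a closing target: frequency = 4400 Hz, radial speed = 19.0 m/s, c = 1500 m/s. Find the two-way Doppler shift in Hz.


111.47 Hz


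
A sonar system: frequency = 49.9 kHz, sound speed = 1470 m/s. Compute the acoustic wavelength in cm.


2.95 cm


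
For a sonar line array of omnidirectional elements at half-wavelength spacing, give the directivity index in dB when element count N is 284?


DI = 10*log10(284) = 24.53

24.53 dB


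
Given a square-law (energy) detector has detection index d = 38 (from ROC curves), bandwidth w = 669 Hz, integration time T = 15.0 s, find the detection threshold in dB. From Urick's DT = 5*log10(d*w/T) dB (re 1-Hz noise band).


16.15 dB


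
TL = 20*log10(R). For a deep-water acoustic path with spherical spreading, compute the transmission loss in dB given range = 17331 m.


TL = 20*log10(17331) = 84.78

84.78 dB


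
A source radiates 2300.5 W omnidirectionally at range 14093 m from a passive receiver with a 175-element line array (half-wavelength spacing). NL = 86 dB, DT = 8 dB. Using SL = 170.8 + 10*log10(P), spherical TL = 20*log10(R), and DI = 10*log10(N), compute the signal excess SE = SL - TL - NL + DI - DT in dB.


49.87 dB


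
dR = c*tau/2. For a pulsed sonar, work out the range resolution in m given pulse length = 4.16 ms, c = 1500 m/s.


3.12 m


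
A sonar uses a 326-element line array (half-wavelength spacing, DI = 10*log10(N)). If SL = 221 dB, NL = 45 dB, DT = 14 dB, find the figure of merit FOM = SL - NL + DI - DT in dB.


Step 1: DI = 10*log10(326) = 25.13 dB
Step 2: FOM = SL - NL + DI - DT = 221 - 45 + 25.13 - 14 = 187.13

187.13 dB


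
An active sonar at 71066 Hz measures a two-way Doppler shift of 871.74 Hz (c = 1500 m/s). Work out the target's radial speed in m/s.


From fd = 2*f*v/c, v = c*fd/(2*f) = 1500 * 871.74 / (2*71066) = 9.2

9.2 m/s
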